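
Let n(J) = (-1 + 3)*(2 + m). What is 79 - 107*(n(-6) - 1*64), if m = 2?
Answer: 6071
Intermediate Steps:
n(J) = 8 (n(J) = (-1 + 3)*(2 + 2) = 2*4 = 8)
79 - 107*(n(-6) - 1*64) = 79 - 107*(8 - 1*64) = 79 - 107*(8 - 64) = 79 - 107*(-56) = 79 + 5992 = 6071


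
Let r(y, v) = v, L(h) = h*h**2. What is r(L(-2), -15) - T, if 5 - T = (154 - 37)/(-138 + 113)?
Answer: -617/25 ≈ -24.680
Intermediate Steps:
L(h) = h**3
T = 242/25 (T = 5 - (154 - 37)/(-138 + 113) = 5 - 117/(-25) = 5 - 117*(-1)/25 = 5 - 1*(-117/25) = 5 + 117/25 = 242/25 ≈ 9.6800)
r(L(-2), -15) - T = -15 - 1*242/25 = -15 - 242/25 = -617/25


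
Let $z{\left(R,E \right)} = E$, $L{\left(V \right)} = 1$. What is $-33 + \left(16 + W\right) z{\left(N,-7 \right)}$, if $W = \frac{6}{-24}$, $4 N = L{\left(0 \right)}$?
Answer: $- \frac{573}{4} \approx -143.25$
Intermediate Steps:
$N = \frac{1}{4}$ ($N = \frac{1}{4} \cdot 1 = \frac{1}{4} \approx 0.25$)
$W = - \frac{1}{4}$ ($W = 6 \left(- \frac{1}{24}\right) = - \frac{1}{4} \approx -0.25$)
$-33 + \left(16 + W\right) z{\left(N,-7 \right)} = -33 + \left(16 - \frac{1}{4}\right) \left(-7\right) = -33 + \frac{63}{4} \left(-7\right) = -33 - \frac{441}{4} = - \frac{573}{4}$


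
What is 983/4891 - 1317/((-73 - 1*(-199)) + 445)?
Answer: -5880154/2792761 ≈ -2.1055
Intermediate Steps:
983/4891 - 1317/((-73 - 1*(-199)) + 445) = 983*(1/4891) - 1317/((-73 + 199) + 445) = 983/4891 - 1317/(126 + 445) = 983/4891 - 1317/571 = -5880154/2792761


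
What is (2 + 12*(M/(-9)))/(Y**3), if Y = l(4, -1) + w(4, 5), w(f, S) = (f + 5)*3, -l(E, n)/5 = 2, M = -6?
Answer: 10/4913 ≈ 0.0020354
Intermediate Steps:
l(E, n) = -10 (l(E, n) = -5*2 = -10)
w(f, S) = 15 + 3*f (w(f, S) = (5 + f)*3 = 15 + 3*f)
Y = 17 (Y = -10 + (15 + 3*4) = -10 + (15 + 12) = -10 + 27 = 17)
(2 + 12*(M/(-9)))/(Y**3) = (2 + 12*(-6/(-9)))/(17**3) = (2 + 12*(-6*(-1/9)))/4913 = (2 + 12*(2/3))*(1/4913) = (2 + 8)*(1/4913) = 10*(1/4913) = 10/4913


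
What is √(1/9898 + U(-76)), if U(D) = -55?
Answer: I*√109966578/1414 ≈ 7.4162*I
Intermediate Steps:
√(1/9898 + U(-76)) = √(1/9898 - 55) = √(-544389/9898) = I*√109966578/1414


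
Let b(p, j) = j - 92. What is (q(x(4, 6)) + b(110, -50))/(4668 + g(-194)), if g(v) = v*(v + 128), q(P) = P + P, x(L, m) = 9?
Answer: -31/4368 ≈ -0.0070971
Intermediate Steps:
q(P) = 2*P
g(v) = v*(128 + v)
b(p, j) = -92 + j
(q(x(4, 6)) + b(110, -50))/(4668 + g(-194)) = (2*9 + (-92 - 50))/(4668 - 194*(128 - 194)) = (18 - 142)/(4668 - 194*(-66)) = -124/(4668 + 12804) = -124/17472 = -124*1/17472 = -31/4368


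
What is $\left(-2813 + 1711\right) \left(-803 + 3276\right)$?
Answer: $-2725246$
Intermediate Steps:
$\left(-2813 + 1711\right) \left(-803 + 3276\right) = \left(-1102\right) 2473 = -2725246$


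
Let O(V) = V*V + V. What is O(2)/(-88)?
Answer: -3/44 ≈ -0.068182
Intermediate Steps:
O(V) = V + V² (O(V) = V² + V = V + V²)
O(2)/(-88) = (2*(1 + 2))/(-88) = (2*3)*(-1/88) = 6*(-1/88) = -3/44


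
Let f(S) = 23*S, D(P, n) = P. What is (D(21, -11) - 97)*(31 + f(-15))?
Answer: 23864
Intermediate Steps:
(D(21, -11) - 97)*(31 + f(-15)) = (21 - 97)*(31 + 23*(-15)) = -76*(31 - 345) = -76*(-314) = 23864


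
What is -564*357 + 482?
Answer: -200866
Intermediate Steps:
-564*357 + 482 = -201348 + 482 = -200866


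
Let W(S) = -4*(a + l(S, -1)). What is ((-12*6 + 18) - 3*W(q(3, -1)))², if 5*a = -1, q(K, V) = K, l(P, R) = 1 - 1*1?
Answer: 79524/25 ≈ 3181.0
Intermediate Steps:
l(P, R) = 0 (l(P, R) = 1 - 1 = 0)
a = -⅕ (a = (⅕)*(-1) = -⅕ ≈ -0.20000)
W(S) = ⅘ (W(S) = -4*(-⅕ + 0) = -4*(-⅕) = ⅘)
((-12*6 + 18) - 3*W(q(3, -1)))² = ((-12*6 + 18) - 3*⅘)² = ((-72 + 18) - 12/5)² = (-54 - 12/5)² = (-282/5)² = 79524/25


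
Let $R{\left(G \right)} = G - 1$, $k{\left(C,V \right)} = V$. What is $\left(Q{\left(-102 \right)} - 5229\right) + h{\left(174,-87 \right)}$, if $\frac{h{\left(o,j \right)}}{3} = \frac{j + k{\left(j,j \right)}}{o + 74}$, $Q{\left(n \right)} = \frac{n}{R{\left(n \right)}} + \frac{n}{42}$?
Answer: $- \frac{467810285}{89404} \approx -5232.5$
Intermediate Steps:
$R{\left(G \right)} = -1 + G$ ($R{\left(G \right)} = G - 1 = -1 + G$)
$Q{\left(n \right)} = \frac{n}{42} + \frac{n}{-1 + n}$ ($Q{\left(n \right)} = \frac{n}{-1 + n} + \frac{n}{42} = \frac{n}{42} + \frac{n}{-1 + n}$)
$h{\left(o,j \right)} = \frac{6 j}{74 + o}$ ($h{\left(o,j \right)} = 3 \frac{j + j}{o + 74} = 3 \frac{2 j}{74 + o} = \frac{6 j}{74 + o}$)
$\left(Q{\left(-102 \right)} - 5229\right) + h{\left(174,-87 \right)} = \left(\frac{1}{42} \left(-102\right) \frac{1}{-1 - 102} \left(41 - 102\right) - 5229\right) + 6 \left(-87\right) \frac{1}{74 + 174} = \left(\frac{1}{42} \left(-102\right) \frac{1}{-103} \left(-61\right) - 5229\right) + 6 \left(-87\right) \frac{1}{248} = \left(\frac{1}{42} \left(-102\right) \left(- \frac{1}{103}\right) \left(-61\right) - 5229\right) + 6 \left(-87\right) \frac{1}{248} = \left(- \frac{1037}{721} - 5229\right) - \frac{261}{124} = - \frac{3771146}{721} - \frac{261}{124} = - \frac{467810285}{89404}$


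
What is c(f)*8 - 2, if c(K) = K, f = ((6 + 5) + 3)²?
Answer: 1566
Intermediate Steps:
f = 196 (f = (11 + 3)² = 14² = 196)
c(f)*8 - 2 = 196*8 - 2 = 1568 - 2 = 1566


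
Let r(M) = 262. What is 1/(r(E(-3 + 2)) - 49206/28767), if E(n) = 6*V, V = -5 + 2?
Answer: 9589/2495916 ≈ 0.0038419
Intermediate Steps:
V = -3
E(n) = -18 (E(n) = 6*(-3) = -18)
1/(r(E(-3 + 2)) - 49206/28767) = 1/(262 - 49206/28767) = 1/(262 - 49206*1/28767) = 1/(262 - 16402/9589) = 1/(2495916/9589) = 9589/2495916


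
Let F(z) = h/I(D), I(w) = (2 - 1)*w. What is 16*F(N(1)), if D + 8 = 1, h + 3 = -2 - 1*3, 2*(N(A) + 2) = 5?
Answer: 128/7 ≈ 18.286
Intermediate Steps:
N(A) = ½ (N(A) = -2 + (½)*5 = -2 + 5/2 = ½)
h = -8 (h = -3 + (-2 - 1*3) = -3 + (-2 - 3) = -3 - 5 = -8)
D = -7 (D = -8 + 1 = -7)
I(w) = w (I(w) = 1*w = w)
F(z) = 8/7 (F(z) = -8/(-7) = -8*(-⅐) = 8/7)
16*F(N(1)) = 16*(8/7) = 128/7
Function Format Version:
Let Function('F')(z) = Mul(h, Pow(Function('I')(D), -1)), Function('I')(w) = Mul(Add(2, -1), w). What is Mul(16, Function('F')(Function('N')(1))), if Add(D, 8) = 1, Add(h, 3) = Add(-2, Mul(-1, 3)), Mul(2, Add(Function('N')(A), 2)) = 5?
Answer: Rational(128, 7) ≈ 18.286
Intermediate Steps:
Function('N')(A) = Rational(1, 2) (Function('N')(A) = Add(-2, Mul(Rational(1, 2), 5)) = Add(-2, Rational(5, 2)) = Rational(1, 2))
h = -8 (h = Add(-3, Add(-2, Mul(-1, 3))) = Add(-3, Add(-2, -3)) = Add(-3, -5) = -8)
D = -7 (D = Add(-8, 1) = -7)
Function('I')(w) = w (Function('I')(w) = Mul(1, w) = w)
Function('F')(z) = Rational(8, 7) (Function('F')(z) = Mul(-8, Pow(-7, -1)) = Mul(-8, Rational(-1, 7)) = Rational(8, 7))
Mul(16, Function('F')(Function('N')(1))) = Mul(16, Rational(8, 7)) = Rational(128, 7)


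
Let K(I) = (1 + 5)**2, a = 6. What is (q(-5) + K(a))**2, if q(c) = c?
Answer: 961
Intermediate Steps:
K(I) = 36 (K(I) = 6**2 = 36)
(q(-5) + K(a))**2 = (-5 + 36)**2 = 31**2 = 961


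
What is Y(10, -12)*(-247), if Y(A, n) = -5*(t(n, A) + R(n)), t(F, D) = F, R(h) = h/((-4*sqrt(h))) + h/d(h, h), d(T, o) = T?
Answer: -13585 - 1235*I*sqrt(3)/2 ≈ -13585.0 - 1069.5*I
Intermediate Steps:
R(h) = 1 - sqrt(h)/4 (R(h) = h/((-4*sqrt(h))) + h/h = h*(-1/(4*sqrt(h))) + 1 = -sqrt(h)/4 + 1 = 1 - sqrt(h)/4)
Y(A, n) = -5 - 5*n + 5*sqrt(n)/4 (Y(A, n) = -5*(n + (1 - sqrt(n)/4)) = -5*(1 + n - sqrt(n)/4) = -5 - 5*n + 5*sqrt(n)/4)
Y(10, -12)*(-247) = (-5 - 5*(-12) + 5*sqrt(-12)/4)*(-247) = (-5 + 60 + 5*(2*I*sqrt(3))/4)*(-247) = (-5 + 60 + 5*I*sqrt(3)/2)*(-247) = (55 + 5*I*sqrt(3)/2)*(-247) = -13585 - 1235*I*sqrt(3)/2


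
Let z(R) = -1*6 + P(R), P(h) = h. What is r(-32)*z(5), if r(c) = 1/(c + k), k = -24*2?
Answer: 1/80 ≈ 0.012500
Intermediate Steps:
z(R) = -6 + R (z(R) = -1*6 + R = -6 + R)
k = -48 (k = -4*12 = -48)
r(c) = 1/(-48 + c) (r(c) = 1/(c - 48) = 1/(-48 + c))
r(-32)*z(5) = (-6 + 5)/(-48 - 32) = -1/(-80) = -1/80*(-1) = 1/80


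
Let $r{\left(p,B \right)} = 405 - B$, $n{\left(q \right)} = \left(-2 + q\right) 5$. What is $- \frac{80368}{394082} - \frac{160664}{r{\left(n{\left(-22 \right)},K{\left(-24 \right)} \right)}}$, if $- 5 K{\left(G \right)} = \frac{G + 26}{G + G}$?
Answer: $- \frac{165253927352}{416347633} \approx -396.91$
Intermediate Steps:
$n{\left(q \right)} = -10 + 5 q$
$K{\left(G \right)} = - \frac{26 + G}{10 G}$ ($K{\left(G \right)} = - \frac{\left(G + 26\right) \frac{1}{G + G}}{5} = - \frac{\left(26 + G\right) \frac{1}{2 G}}{5} = - \frac{\frac{1}{2} \frac{1}{G} \left(26 + G\right)}{5} = - \frac{26 + G}{10 G}$)
$- \frac{80368}{394082} - \frac{160664}{r{\left(n{\left(-22 \right)},K{\left(-24 \right)} \right)}} = - \frac{80368}{394082} - \frac{160664}{405 - \frac{-26 - -24}{10 \left(-24\right)}} = \left(-80368\right) \frac{1}{394082} - \frac{160664}{405 - \frac{1}{10} \left(- \frac{1}{24}\right) \left(-26 + 24\right)} = - \frac{40184}{197041} - \frac{160664}{405 - \frac{1}{10} \left(- \frac{1}{24}\right) \left(-2\right)} = - \frac{40184}{197041} - \frac{160664}{405 - \frac{1}{120}} = - \frac{40184}{197041} - \frac{160664}{\frac{48599}{120}} = - \frac{40184}{197041} - \frac{19279680}{48599} = - \frac{165253927352}{416347633}$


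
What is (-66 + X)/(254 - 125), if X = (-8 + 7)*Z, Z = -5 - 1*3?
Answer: -58/129 ≈ -0.44961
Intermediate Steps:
Z = -8 (Z = -5 - 3 = -8)
X = 8 (X = (-8 + 7)*(-8) = -1*(-8) = 8)
(-66 + X)/(254 - 125) = (-66 + 8)/(254 - 125) = -58/129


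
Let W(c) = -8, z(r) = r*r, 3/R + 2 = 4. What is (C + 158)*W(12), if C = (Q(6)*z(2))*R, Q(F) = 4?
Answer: -1456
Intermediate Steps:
R = 3/2 (R = 3/(-2 + 4) = 3/2 ≈ 1.5000)
z(r) = r**2
C = 24 (C = (4*2**2)*(3/2) = (4*4)*(3/2) = 16*(3/2) = 24)
(C + 158)*W(12) = (24 + 158)*(-8) = 182*(-8) = -1456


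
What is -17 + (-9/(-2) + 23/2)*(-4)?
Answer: -81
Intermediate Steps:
-17 + (-9/(-2) + 23/2)*(-4) = -17 + (-9*(-1/2) + 23*(1/2))*(-4) = -17 + (9/2 + 23/2)*(-4) = -17 + 16*(-4) = -17 - 64 = -81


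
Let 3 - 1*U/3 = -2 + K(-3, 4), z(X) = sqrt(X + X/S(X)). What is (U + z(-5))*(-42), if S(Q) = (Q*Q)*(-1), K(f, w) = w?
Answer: -126 - 84*I*sqrt(30)/5 ≈ -126.0 - 92.017*I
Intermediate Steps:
S(Q) = -Q**2 (S(Q) = Q**2*(-1) = -Q**2)
z(X) = sqrt(X - 1/X) (z(X) = sqrt(X + X/((-X**2))) = sqrt(X + X*(-1/X**2)) = sqrt(X - 1/X))
U = 3 (U = 9 - 3*(-2 + 4) = 9 - 3*2 = 9 - 6 = 3)
(U + z(-5))*(-42) = (3 + sqrt(-5 - 1/(-5)))*(-42) = (3 + sqrt(-5 - 1*(-1/5)))*(-42) = (3 + sqrt(-5 + 1/5))*(-42) = (3 + sqrt(-24/5))*(-42) = (3 + 2*I*sqrt(30)/5)*(-42) = -126 - 84*I*sqrt(30)/5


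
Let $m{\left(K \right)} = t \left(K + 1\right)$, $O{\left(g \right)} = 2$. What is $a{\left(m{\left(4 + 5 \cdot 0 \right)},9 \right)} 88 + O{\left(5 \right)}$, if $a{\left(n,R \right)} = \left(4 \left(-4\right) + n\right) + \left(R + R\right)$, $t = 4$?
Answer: $1938$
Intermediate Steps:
$m{\left(K \right)} = 4 + 4 K$ ($m{\left(K \right)} = 4 \left(K + 1\right) = 4 \left(1 + K\right) = 4 + 4 K$)
$a{\left(n,R \right)} = -16 + n + 2 R$ ($a{\left(n,R \right)} = \left(-16 + n\right) + 2 R = -16 + n + 2 R$)
$a{\left(m{\left(4 + 5 \cdot 0 \right)},9 \right)} 88 + O{\left(5 \right)} = \left(-16 + \left(4 + 4 \left(4 + 5 \cdot 0\right)\right) + 2 \cdot 9\right) 88 + 2 = \left(-16 + \left(4 + 4 \left(4 + 0\right)\right) + 18\right) 88 + 2 = \left(-16 + \left(4 + 4 \cdot 4\right) + 18\right) 88 + 2 = \left(-16 + \left(4 + 16\right) + 18\right) 88 + 2 = \left(-16 + 20 + 18\right) 88 + 2 = 22 \cdot 88 + 2 = 1936 + 2 = 1938$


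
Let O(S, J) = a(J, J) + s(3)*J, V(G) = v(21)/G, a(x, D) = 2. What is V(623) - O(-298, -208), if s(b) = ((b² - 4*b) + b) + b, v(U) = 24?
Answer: 387530/623 ≈ 622.04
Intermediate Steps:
s(b) = b² - 2*b (s(b) = (b² - 3*b) + b = b² - 2*b)
V(G) = 24/G
O(S, J) = 2 + 3*J (O(S, J) = 2 + (3*(-2 + 3))*J = 2 + (3*1)*J = 2 + 3*J)
V(623) - O(-298, -208) = 24/623 - (2 + 3*(-208)) = 24*(1/623) - (2 - 624) = 24/623 - 1*(-622) = 24/623 + 622 = 387530/623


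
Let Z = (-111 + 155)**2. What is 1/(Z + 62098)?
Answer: 1/64034 ≈ 1.5617e-5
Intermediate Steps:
Z = 1936 (Z = 44**2 = 1936)
1/(Z + 62098) = 1/(1936 + 62098) = 1/64034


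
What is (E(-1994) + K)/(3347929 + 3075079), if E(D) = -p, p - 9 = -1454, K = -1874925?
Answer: -234185/802876 ≈ -0.29168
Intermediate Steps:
p = -1445 (p = 9 - 1454 = -1445)
E(D) = 1445 (E(D) = -1*(-1445) = 1445)
(E(-1994) + K)/(3347929 + 3075079) = (1445 - 1874925)/(3347929 + 3075079) = -1873480/6423008 = -1873480*1/6423008 = -234185/802876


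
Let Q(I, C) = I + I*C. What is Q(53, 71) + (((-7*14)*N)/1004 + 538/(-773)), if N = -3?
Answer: 1480627091/388046 ≈ 3815.6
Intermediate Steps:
Q(I, C) = I + C*I
Q(53, 71) + (((-7*14)*N)/1004 + 538/(-773)) = 53*(1 + 71) + ((-7*14*(-3))/1004 + 538/(-773)) = 53*72 + (-98*(-3)*(1/1004) + 538*(-1/773)) = 3816 + (294*(1/1004) - 538/773) = 3816 + (147/502 - 538/773) = 3816 - 156445/388046 = 1480627091/388046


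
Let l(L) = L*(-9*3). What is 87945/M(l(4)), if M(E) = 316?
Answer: 87945/316 ≈ 278.31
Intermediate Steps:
l(L) = -27*L (l(L) = L*(-27) = -27*L)
87945/M(l(4)) = 87945/316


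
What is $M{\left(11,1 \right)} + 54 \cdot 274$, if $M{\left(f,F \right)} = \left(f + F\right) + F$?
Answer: $14809$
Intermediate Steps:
$M{\left(f,F \right)} = f + 2 F$ ($M{\left(f,F \right)} = \left(F + f\right) + F = f + 2 F$)
$M{\left(11,1 \right)} + 54 \cdot 274 = \left(11 + 2 \cdot 1\right) + 54 \cdot 274 = \left(11 + 2\right) + 14796 = 13 + 14796 = 14809$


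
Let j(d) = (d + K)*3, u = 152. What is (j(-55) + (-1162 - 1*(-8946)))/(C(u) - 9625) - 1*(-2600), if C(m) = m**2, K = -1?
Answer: 35053016/13479 ≈ 2600.6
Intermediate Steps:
j(d) = -3 + 3*d (j(d) = (d - 1)*3 = (-1 + d)*3 = -3 + 3*d)
(j(-55) + (-1162 - 1*(-8946)))/(C(u) - 9625) - 1*(-2600) = ((-3 + 3*(-55)) + (-1162 - 1*(-8946)))/(152**2 - 9625) - 1*(-2600) = ((-3 - 165) + (-1162 + 8946))/(23104 - 9625) + 2600 = (-168 + 7784)/13479 + 2600 = 7616*(1/13479) + 2600 = 7616/13479 + 2600 = 35053016/13479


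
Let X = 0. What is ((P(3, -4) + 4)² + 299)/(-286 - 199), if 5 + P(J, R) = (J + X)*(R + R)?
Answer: -924/485 ≈ -1.9052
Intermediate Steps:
P(J, R) = -5 + 2*J*R (P(J, R) = -5 + (J + 0)*(R + R) = -5 + J*(2*R) = -5 + 2*J*R)
((P(3, -4) + 4)² + 299)/(-286 - 199) = (((-5 + 2*3*(-4)) + 4)² + 299)/(-286 - 199) = (((-5 - 24) + 4)² + 299)/(-485) = ((-29 + 4)² + 299)*(-1/485) = ((-25)² + 299)*(-1/485) = (625 + 299)*(-1/485) = 924*(-1/485) = -924/485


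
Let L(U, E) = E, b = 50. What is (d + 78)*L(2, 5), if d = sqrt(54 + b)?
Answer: 390 + 10*sqrt(26) ≈ 440.99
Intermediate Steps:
d = 2*sqrt(26) (d = sqrt(54 + 50) = sqrt(104) = 2*sqrt(26) ≈ 10.198)
(d + 78)*L(2, 5) = (2*sqrt(26) + 78)*5 = (78 + 2*sqrt(26))*5 = 390 + 10*sqrt(26)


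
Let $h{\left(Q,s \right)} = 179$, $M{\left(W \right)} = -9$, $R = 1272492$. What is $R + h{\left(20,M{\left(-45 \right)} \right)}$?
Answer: $1272671$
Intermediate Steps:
$R + h{\left(20,M{\left(-45 \right)} \right)} = 1272492 + 179 = 1272671$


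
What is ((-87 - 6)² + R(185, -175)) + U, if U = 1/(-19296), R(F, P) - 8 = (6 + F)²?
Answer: 870982847/19296 ≈ 45138.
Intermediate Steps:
R(F, P) = 8 + (6 + F)²
U = -1/19296 ≈ -5.1824e-5
((-87 - 6)² + R(185, -175)) + U = ((-87 - 6)² + (8 + (6 + 185)²)) - 1/19296 = ((-93)² + (8 + 191²)) - 1/19296 = (8649 + (8 + 36481)) - 1/19296 = (8649 + 36489) - 1/19296 = 45138 - 1/19296 = 870982847/19296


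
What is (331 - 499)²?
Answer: 28224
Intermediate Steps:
(331 - 499)² = (-168)² = 28224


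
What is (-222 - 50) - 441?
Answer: -713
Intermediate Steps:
(-222 - 50) - 441 = -272 - 441 = -713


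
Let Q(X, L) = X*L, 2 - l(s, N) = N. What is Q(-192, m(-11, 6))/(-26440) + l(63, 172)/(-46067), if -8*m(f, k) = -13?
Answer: 2358463/152251435 ≈ 0.015491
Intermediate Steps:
m(f, k) = 13/8 (m(f, k) = -1/8*(-13) = 13/8)
l(s, N) = 2 - N
Q(X, L) = L*X
Q(-192, m(-11, 6))/(-26440) + l(63, 172)/(-46067) = ((13/8)*(-192))/(-26440) + (2 - 1*172)/(-46067) = -312*(-1/26440) + (2 - 172)*(-1/46067) = 39/3305 - 170*(-1/46067) = 39/3305 + 170/46067 = 2358463/152251435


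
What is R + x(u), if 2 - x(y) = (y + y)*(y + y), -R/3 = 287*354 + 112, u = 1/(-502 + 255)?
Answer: -18615554156/61009 ≈ -3.0513e+5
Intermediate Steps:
u = -1/247 (u = 1/(-247) = -1/247 ≈ -0.0040486)
R = -305130 (R = -3*(287*354 + 112) = -3*(101598 + 112) = -3*101710 = -305130)
x(y) = 2 - 4*y² (x(y) = 2 - (y + y)*(y + y) = 2 - 2*y*2*y = 2 - 4*y²)
R + x(u) = -305130 + (2 - 4*(-1/247)²) = -305130 + (2 - 4*1/61009) = -305130 + (2 - 4/61009) = -305130 + 122014/61009 = -18615554156/61009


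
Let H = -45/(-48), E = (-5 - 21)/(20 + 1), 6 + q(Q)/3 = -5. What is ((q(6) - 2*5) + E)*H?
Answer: -4645/112 ≈ -41.473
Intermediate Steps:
q(Q) = -33 (q(Q) = -18 + 3*(-5) = -18 - 15 = -33)
E = -26/21 ≈ -1.2381
H = 15/16 (H = -45*(-1/48) = 15/16 ≈ 0.93750)
((q(6) - 2*5) + E)*H = ((-33 - 2*5) - 26/21)*(15/16) = ((-33 - 10) - 26/21)*(15/16) = (-43 - 26/21)*(15/16) = -929/21*15/16 = -4645/112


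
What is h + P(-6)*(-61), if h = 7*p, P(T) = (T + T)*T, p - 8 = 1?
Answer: -4329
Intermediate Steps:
p = 9 (p = 8 + 1 = 9)
P(T) = 2*T**2 (P(T) = (2*T)*T = 2*T**2)
h = 63 (h = 7*9 = 63)
h + P(-6)*(-61) = 63 + (2*(-6)**2)*(-61) = 63 + (2*36)*(-61) = 63 + 72*(-61) = 63 - 4392 = -4329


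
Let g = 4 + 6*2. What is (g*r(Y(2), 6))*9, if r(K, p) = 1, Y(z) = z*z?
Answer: 144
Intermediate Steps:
Y(z) = z²
g = 16 (g = 4 + 12 = 16)
(g*r(Y(2), 6))*9 = (16*1)*9 = 16*9 = 144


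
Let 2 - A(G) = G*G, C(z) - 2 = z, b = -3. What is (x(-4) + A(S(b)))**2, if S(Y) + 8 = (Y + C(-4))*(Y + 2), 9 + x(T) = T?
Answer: 400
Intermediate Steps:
C(z) = 2 + z
x(T) = -9 + T
S(Y) = -8 + (-2 + Y)*(2 + Y) (S(Y) = -8 + (Y + (2 - 4))*(Y + 2) = -8 + (Y - 2)*(2 + Y) = -8 + (-2 + Y)*(2 + Y))
A(G) = 2 - G**2 (A(G) = 2 - G*G = 2 - G**2)
(x(-4) + A(S(b)))**2 = ((-9 - 4) + (2 - (-12 + (-3)**2)**2))**2 = (-13 + (2 - (-12 + 9)**2))**2 = (-13 + (2 - 1*(-3)**2))**2 = (-13 + (2 - 1*9))**2 = (-13 + (2 - 9))**2 = (-13 - 7)**2 = (-20)**2 = 400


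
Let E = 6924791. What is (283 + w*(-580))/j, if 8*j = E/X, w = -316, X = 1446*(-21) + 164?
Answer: -44351757808/6924791 ≈ -6404.8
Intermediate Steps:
X = -30202 (X = -30366 + 164 = -30202)
j = -6924791/241616 (j = (6924791/(-30202))/8 = (6924791*(-1/30202))/8 = (1/8)*(-6924791/30202) = -6924791/241616 ≈ -28.660)
(283 + w*(-580))/j = (283 - 316*(-580))/(-6924791/241616) = (283 + 183280)*(-241616/6924791) = 183563*(-241616/6924791) = -44351757808/6924791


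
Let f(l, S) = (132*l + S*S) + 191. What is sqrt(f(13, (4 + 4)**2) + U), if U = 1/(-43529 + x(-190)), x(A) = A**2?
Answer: sqrt(331305808694)/7429 ≈ 77.479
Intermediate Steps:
f(l, S) = 191 + S**2 + 132*l (f(l, S) = (132*l + S**2) + 191 = (S**2 + 132*l) + 191 = 191 + S**2 + 132*l)
U = -1/7429 (U = 1/(-43529 + (-190)**2) = 1/(-43529 + 36100) = 1/(-7429) = -1/7429 ≈ -0.00013461)
sqrt(f(13, (4 + 4)**2) + U) = sqrt((191 + ((4 + 4)**2)**2 + 132*13) - 1/7429) = sqrt((191 + (8**2)**2 + 1716) - 1/7429) = sqrt((191 + 64**2 + 1716) - 1/7429) = sqrt((191 + 4096 + 1716) - 1/7429) = sqrt(6003 - 1/7429) = sqrt(44596286/7429) = sqrt(331305808694)/7429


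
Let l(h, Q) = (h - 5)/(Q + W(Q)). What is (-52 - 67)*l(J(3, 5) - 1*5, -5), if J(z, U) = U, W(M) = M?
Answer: -119/2 ≈ -59.500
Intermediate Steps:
l(h, Q) = (-5 + h)/(2*Q) (l(h, Q) = (h - 5)/(Q + Q) = (-5 + h)/((2*Q)) = (-5 + h)*(1/(2*Q)) = (-5 + h)/(2*Q))
(-52 - 67)*l(J(3, 5) - 1*5, -5) = (-52 - 67)*((½)*(-5 + (5 - 1*5))/(-5)) = -119*(-1)*(-5 + (5 - 5))/(2*5) = -119*(-1)*(-5 + 0)/(2*5) = -119*(-1)*(-5)/(2*5) = -119*½ = -119/2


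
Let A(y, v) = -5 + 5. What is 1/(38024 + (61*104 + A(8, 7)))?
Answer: 1/44368 ≈ 2.2539e-5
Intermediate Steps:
A(y, v) = 0
1/(38024 + (61*104 + A(8, 7))) = 1/(38024 + (61*104 + 0)) = 1/(38024 + (6344 + 0)) = 1/(38024 + 6344) = 1/44368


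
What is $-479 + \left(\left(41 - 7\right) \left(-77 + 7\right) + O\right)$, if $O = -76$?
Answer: $-2935$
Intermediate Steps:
$-479 + \left(\left(41 - 7\right) \left(-77 + 7\right) + O\right) = -479 + \left(\left(41 - 7\right) \left(-77 + 7\right) - 76\right) = -479 + \left(34 \left(-70\right) - 76\right) = -479 - 2456 = -2935$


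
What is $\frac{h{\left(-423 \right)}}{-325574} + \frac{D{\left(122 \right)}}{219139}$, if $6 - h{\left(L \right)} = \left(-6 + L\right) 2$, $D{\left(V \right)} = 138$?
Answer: $- \frac{72203442}{35672980393} \approx -0.002024$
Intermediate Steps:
$h{\left(L \right)} = 18 - 2 L$ ($h{\left(L \right)} = 6 - \left(-6 + L\right) 2 = 6 - \left(-12 + 2 L\right) = 18 - 2 L$)
$\frac{h{\left(-423 \right)}}{-325574} + \frac{D{\left(122 \right)}}{219139} = \frac{18 - -846}{-325574} + \frac{138}{219139} = \left(18 + 846\right) \left(- \frac{1}{325574}\right) + 138 \cdot \frac{1}{219139} = 864 \left(- \frac{1}{325574}\right) + \frac{138}{219139} = - \frac{432}{162787} + \frac{138}{219139} = - \frac{72203442}{35672980393}$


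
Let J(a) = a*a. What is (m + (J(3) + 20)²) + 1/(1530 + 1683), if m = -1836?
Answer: -3196934/3213 ≈ -995.00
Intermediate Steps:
J(a) = a²
(m + (J(3) + 20)²) + 1/(1530 + 1683) = (-1836 + (3² + 20)²) + 1/(1530 + 1683) = (-1836 + (9 + 20)²) + 1/3213 = (-1836 + 29²) + 1/3213 = (-1836 + 841) + 1/3213 = -995 + 1/3213 = -3196934/3213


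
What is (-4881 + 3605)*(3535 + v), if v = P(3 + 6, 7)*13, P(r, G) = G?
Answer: -4626776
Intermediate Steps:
v = 91 (v = 7*13 = 91)
(-4881 + 3605)*(3535 + v) = (-4881 + 3605)*(3535 + 91) = -1276*3626 = -4626776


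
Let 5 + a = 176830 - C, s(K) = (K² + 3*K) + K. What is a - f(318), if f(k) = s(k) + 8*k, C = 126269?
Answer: -54384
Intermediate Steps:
s(K) = K² + 4*K
f(k) = 8*k + k*(4 + k) (f(k) = k*(4 + k) + 8*k = 8*k + k*(4 + k))
a = 50556 (a = -5 + (176830 - 1*126269) = -5 + (176830 - 126269) = -5 + 50561 = 50556)
a - f(318) = 50556 - 318*(12 + 318) = 50556 - 318*330 = 50556 - 1*104940 = 50556 - 104940 = -54384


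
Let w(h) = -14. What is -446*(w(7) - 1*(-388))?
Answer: -166804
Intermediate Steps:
-446*(w(7) - 1*(-388)) = -446*(-14 - 1*(-388)) = -446*(-14 + 388) = -446*374 = -166804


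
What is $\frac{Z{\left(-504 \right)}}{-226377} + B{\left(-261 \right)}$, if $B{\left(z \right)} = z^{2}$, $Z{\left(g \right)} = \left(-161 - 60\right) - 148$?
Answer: $\frac{1713447554}{25153} \approx 68121.0$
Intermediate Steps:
$Z{\left(g \right)} = -369$ ($Z{\left(g \right)} = \left(-161 + \left(-117 + 57\right)\right) - 148 = \left(-161 - 60\right) - 148 = -221 - 148 = -369$)
$\frac{Z{\left(-504 \right)}}{-226377} + B{\left(-261 \right)} = - \frac{369}{-226377} + \left(-261\right)^{2} = \left(-369\right) \left(- \frac{1}{226377}\right) + 68121 = \frac{41}{25153} + 68121 = \frac{1713447554}{25153}$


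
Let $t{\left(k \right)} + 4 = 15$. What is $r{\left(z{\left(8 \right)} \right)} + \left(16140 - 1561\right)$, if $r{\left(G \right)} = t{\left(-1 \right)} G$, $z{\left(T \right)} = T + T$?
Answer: $14755$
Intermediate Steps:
$z{\left(T \right)} = 2 T$
$t{\left(k \right)} = 11$ ($t{\left(k \right)} = -4 + 15 = 11$)
$r{\left(G \right)} = 11 G$
$r{\left(z{\left(8 \right)} \right)} + \left(16140 - 1561\right) = 11 \cdot 2 \cdot 8 + \left(16140 - 1561\right) = 11 \cdot 16 + \left(16140 - 1561\right) = 176 + 14579 = 14755$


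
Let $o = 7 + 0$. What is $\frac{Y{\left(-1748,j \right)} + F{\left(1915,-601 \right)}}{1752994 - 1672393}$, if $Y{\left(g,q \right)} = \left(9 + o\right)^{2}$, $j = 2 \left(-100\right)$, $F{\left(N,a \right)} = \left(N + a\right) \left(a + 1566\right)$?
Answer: $\frac{1268266}{80601} \approx 15.735$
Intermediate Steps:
$o = 7$
$F{\left(N,a \right)} = \left(1566 + a\right) \left(N + a\right)$ ($F{\left(N,a \right)} = \left(N + a\right) \left(1566 + a\right) = \left(1566 + a\right) \left(N + a\right)$)
$j = -200$
$Y{\left(g,q \right)} = 256$ ($Y{\left(g,q \right)} = \left(9 + 7\right)^{2} = 16^{2} = 256$)
$\frac{Y{\left(-1748,j \right)} + F{\left(1915,-601 \right)}}{1752994 - 1672393} = \frac{256 + \left(\left(-601\right)^{2} + 1566 \cdot 1915 + 1566 \left(-601\right) + 1915 \left(-601\right)\right)}{1752994 - 1672393} = \frac{256 + \left(361201 + 2998890 - 941166 - 1150915\right)}{1752994 - 1672393} = \frac{256 + 1268010}{80601} = 1268266 \cdot \frac{1}{80601} = \frac{1268266}{80601}$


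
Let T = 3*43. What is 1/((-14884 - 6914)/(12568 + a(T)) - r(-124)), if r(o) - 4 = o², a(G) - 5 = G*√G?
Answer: -44417286101/683215927161886 - 52073*√129/683215927161886 ≈ -6.5013e-5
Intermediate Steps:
T = 129
a(G) = 5 + G^(3/2) (a(G) = 5 + G*√G = 5 + G^(3/2))
r(o) = 4 + o²
1/((-14884 - 6914)/(12568 + a(T)) - r(-124)) = 1/((-14884 - 6914)/(12568 + (5 + 129^(3/2))) - (4 + (-124)²)) = 1/(-21798/(12568 + (5 + 129*√129)) - (4 + 15376)) = 1/(-21798/(12573 + 129*√129) - 1*15380) = 1/(-21798/(12573 + 129*√129) - 15380) = 1/(-15380 - 21798/(12573 + 129*√129))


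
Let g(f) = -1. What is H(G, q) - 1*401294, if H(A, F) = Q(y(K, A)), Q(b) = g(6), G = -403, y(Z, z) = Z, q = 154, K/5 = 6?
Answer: -401295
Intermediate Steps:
K = 30 (K = 5*6 = 30)
Q(b) = -1
H(A, F) = -1
H(G, q) - 1*401294 = -1 - 1*401294 = -1 - 401294 = -401295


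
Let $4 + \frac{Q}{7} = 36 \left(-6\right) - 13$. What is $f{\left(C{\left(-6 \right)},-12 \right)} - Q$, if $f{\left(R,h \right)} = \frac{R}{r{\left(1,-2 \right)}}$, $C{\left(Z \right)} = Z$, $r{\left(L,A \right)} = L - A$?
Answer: $1629$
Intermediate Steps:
$f{\left(R,h \right)} = \frac{R}{3}$ ($f{\left(R,h \right)} = \frac{R}{1 - -2} = \frac{R}{1 + 2} = \frac{R}{3}$)
$Q = -1631$ ($Q = -28 + 7 \left(36 \left(-6\right) - 13\right) = -28 + 7 \left(-216 - 13\right) = -28 + 7 \left(-229\right) = -28 - 1603 = -1631$)
$f{\left(C{\left(-6 \right)},-12 \right)} - Q = \frac{1}{3} \left(-6\right) - -1631 = -2 + 1631 = 1629$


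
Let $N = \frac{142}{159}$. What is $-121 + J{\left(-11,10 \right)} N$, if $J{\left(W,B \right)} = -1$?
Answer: $- \frac{19381}{159} \approx -121.89$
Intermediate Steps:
$N = \frac{142}{159}$ ($N = 142 \cdot \frac{1}{159} = \frac{142}{159} \approx 0.89308$)
$-121 + J{\left(-11,10 \right)} N = -121 - \frac{142}{159} = - \frac{19381}{159}$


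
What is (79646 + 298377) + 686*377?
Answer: 636645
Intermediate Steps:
(79646 + 298377) + 686*377 = 378023 + 258622 = 636645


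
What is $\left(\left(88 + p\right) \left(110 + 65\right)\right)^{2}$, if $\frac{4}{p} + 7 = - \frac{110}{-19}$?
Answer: $\frac{116212810000}{529} \approx 2.1968 \cdot 10^{8}$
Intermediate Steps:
$p = - \frac{76}{23}$ ($p = \frac{4}{-7 - \frac{110}{-19}} = \frac{4}{-7 - - \frac{110}{19}} = \frac{4}{-7 + \frac{110}{19}} = \frac{4}{- \frac{23}{19}} = 4 \left(- \frac{19}{23}\right) = - \frac{76}{23} \approx -3.3043$)
$\left(\left(88 + p\right) \left(110 + 65\right)\right)^{2} = \left(\left(88 - \frac{76}{23}\right) \left(110 + 65\right)\right)^{2} = \left(\frac{1948}{23} \cdot 175\right)^{2} = \left(\frac{340900}{23}\right)^{2} = \frac{116212810000}{529}$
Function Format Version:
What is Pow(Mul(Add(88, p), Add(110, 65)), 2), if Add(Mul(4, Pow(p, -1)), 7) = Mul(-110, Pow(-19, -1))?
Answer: Rational(116212810000, 529) ≈ 2.1968e+8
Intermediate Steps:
p = Rational(-76, 23) (p = Mul(4, Pow(Add(-7, Mul(-110, Pow(-19, -1))), -1)) = Mul(4, Pow(Add(-7, Mul(-110, Rational(-1, 19))), -1)) = Mul(4, Pow(Add(-7, Rational(110, 19)), -1)) = Mul(4, Pow(Rational(-23, 19), -1)) = Mul(4, Rational(-19, 23)) = Rational(-76, 23) ≈ -3.3043)
Pow(Mul(Add(88, p), Add(110, 65)), 2) = Pow(Mul(Add(88, Rational(-76, 23)), Add(110, 65)), 2) = Pow(Mul(Rational(1948, 23), 175), 2) = Pow(Rational(340900, 23), 2) = Rational(116212810000, 529)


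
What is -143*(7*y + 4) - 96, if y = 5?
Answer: -5673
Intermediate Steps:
-143*(7*y + 4) - 96 = -143*(7*5 + 4) - 96 = -143*(35 + 4) - 96 = -143*39 - 96 = -5577 - 96 = -5673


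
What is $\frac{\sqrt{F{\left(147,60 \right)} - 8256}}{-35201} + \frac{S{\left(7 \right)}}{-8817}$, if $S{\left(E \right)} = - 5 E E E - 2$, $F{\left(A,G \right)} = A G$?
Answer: $\frac{1717}{8817} - \frac{2 \sqrt{141}}{35201} \approx 0.19406$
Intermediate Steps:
$S{\left(E \right)} = -2 - 5 E^{3}$ ($S{\left(E \right)} = - 5 E^{2} E - 2 = - 5 E^{3} - 2 = -2 - 5 E^{3}$)
$\frac{\sqrt{F{\left(147,60 \right)} - 8256}}{-35201} + \frac{S{\left(7 \right)}}{-8817} = \frac{\sqrt{147 \cdot 60 - 8256}}{-35201} + \frac{-2 - 5 \cdot 7^{3}}{-8817} = \sqrt{8820 - 8256} \left(- \frac{1}{35201}\right) + \left(-2 - 1715\right) \left(- \frac{1}{8817}\right) = \sqrt{564} \left(- \frac{1}{35201}\right) + \left(-2 - 1715\right) \left(- \frac{1}{8817}\right) = 2 \sqrt{141} \left(- \frac{1}{35201}\right) - - \frac{1717}{8817} = - \frac{2 \sqrt{141}}{35201} + \frac{1717}{8817} = \frac{1717}{8817} - \frac{2 \sqrt{141}}{35201}$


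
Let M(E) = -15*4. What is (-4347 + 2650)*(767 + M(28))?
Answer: -1199779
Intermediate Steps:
M(E) = -60
(-4347 + 2650)*(767 + M(28)) = (-4347 + 2650)*(767 - 60) = -1697*707 = -1199779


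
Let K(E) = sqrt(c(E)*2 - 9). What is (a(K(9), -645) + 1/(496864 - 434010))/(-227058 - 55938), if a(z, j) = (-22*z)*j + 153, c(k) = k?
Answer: -2685311443/17787430584 ≈ -0.15097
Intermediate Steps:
K(E) = sqrt(-9 + 2*E) (K(E) = sqrt(E*2 - 9) = sqrt(2*E - 9) = sqrt(-9 + 2*E))
a(z, j) = 153 - 22*j*z (a(z, j) = -22*j*z + 153 = 153 - 22*j*z)
(a(K(9), -645) + 1/(496864 - 434010))/(-227058 - 55938) = ((153 - 22*(-645)*sqrt(-9 + 2*9)) + 1/(496864 - 434010))/(-227058 - 55938) = ((153 - 22*(-645)*sqrt(-9 + 18)) + 1/62854)/(-282996) = ((153 - 22*(-645)*sqrt(9)) + 1/62854)*(-1/282996) = ((153 - 22*(-645)*3) + 1/62854)*(-1/282996) = ((153 + 42570) + 1/62854)*(-1/282996) = (42723 + 1/62854)*(-1/282996) = (2685311443/62854)*(-1/282996) = -2685311443/17787430584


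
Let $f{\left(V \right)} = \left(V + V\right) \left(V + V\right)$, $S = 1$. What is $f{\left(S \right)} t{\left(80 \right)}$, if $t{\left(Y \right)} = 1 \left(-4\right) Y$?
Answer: $-1280$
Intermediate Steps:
$t{\left(Y \right)} = - 4 Y$
$f{\left(V \right)} = 4 V^{2}$ ($f{\left(V \right)} = 2 V 2 V = 4 V^{2}$)
$f{\left(S \right)} t{\left(80 \right)} = 4 \cdot 1^{2} \left(\left(-4\right) 80\right) = 4 \cdot 1 \left(-320\right) = 4 \left(-320\right) = -1280$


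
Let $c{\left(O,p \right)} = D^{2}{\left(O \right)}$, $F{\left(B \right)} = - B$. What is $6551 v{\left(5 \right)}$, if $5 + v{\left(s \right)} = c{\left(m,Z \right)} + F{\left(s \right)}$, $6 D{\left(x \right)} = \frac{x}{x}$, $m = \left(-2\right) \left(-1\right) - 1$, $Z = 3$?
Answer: $- \frac{2351809}{36} \approx -65328.0$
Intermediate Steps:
$m = 1$ ($m = 2 - 1 = 1$)
$D{\left(x \right)} = \frac{1}{6}$ ($D{\left(x \right)} = \frac{x \frac{1}{x}}{6} = \frac{1}{6} \cdot 1 = \frac{1}{6}$)
$c{\left(O,p \right)} = \frac{1}{36}$ ($c{\left(O,p \right)} = \left(\frac{1}{6}\right)^{2} = \frac{1}{36}$)
$v{\left(s \right)} = - \frac{179}{36} - s$ ($v{\left(s \right)} = -5 - \left(- \frac{1}{36} + s\right) = - \frac{179}{36} - s$)
$6551 v{\left(5 \right)} = 6551 \left(- \frac{179}{36} - 5\right) = 6551 \left(- \frac{359}{36}\right) = - \frac{2351809}{36}$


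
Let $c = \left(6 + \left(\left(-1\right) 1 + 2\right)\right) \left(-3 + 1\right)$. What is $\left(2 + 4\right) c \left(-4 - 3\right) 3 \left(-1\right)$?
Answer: $-1764$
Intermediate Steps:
$c = -14$ ($c = \left(6 + \left(-1 + 2\right)\right) \left(-2\right) = \left(6 + 1\right) \left(-2\right) = 7 \left(-2\right) = -14$)
$\left(2 + 4\right) c \left(-4 - 3\right) 3 \left(-1\right) = \left(2 + 4\right) \left(-14\right) \left(-4 - 3\right) 3 \left(-1\right) = 6 \left(-14\right) \left(\left(-7\right) 3\right) \left(-1\right) = \left(-84\right) \left(-21\right) \left(-1\right) = 1764 \left(-1\right) = -1764$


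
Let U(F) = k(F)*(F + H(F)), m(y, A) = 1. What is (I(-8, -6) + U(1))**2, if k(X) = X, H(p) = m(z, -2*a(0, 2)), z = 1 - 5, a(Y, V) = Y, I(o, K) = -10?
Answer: 64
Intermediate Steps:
z = -4
H(p) = 1
U(F) = F*(1 + F) (U(F) = F*(F + 1) = F*(1 + F))
(I(-8, -6) + U(1))**2 = (-10 + 1*(1 + 1))**2 = (-10 + 1*2)**2 = (-10 + 2)**2 = (-8)**2 = 64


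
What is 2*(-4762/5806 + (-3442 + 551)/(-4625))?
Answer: -5239104/13426375 ≈ -0.39021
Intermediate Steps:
2*(-4762/5806 + (-3442 + 551)/(-4625)) = 2*(-4762*1/5806 - 2891*(-1/4625)) = 2*(-2381/2903 + 2891/4625) = 2*(-2619552/13426375) = -5239104/13426375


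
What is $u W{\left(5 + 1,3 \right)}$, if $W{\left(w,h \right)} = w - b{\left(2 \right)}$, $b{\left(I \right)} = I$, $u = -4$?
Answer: $-16$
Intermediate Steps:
$W{\left(w,h \right)} = -2 + w$ ($W{\left(w,h \right)} = w - 2 = -2 + w$)
$u W{\left(5 + 1,3 \right)} = - 4 \left(-2 + \left(5 + 1\right)\right) = - 4 \left(-2 + 6\right) = \left(-4\right) 4 = -16$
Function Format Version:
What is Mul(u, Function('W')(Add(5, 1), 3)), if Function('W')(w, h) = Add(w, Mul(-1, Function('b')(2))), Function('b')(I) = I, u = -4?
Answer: -16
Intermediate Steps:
Function('W')(w, h) = Add(-2, w) (Function('W')(w, h) = Add(w, Mul(-1, 2)) = Add(w, -2) = Add(-2, w))
Mul(u, Function('W')(Add(5, 1), 3)) = Mul(-4, Add(-2, Add(5, 1))) = Mul(-4, Add(-2, 6)) = Mul(-4, 4) = -16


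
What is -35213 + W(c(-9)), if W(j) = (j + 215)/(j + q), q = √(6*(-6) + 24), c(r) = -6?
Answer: -281913/8 - 209*I*√3/24 ≈ -35239.0 - 15.083*I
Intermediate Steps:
q = 2*I*√3 (q = √(-36 + 24) = √(-12) = 2*I*√3 ≈ 3.4641*I)
W(j) = (215 + j)/(j + 2*I*√3) (W(j) = (j + 215)/(j + 2*I*√3) = (215 + j)/(j + 2*I*√3))
-35213 + W(c(-9)) = -35213 + (215 - 6)/(-6 + 2*I*√3) = -35213 + 209/(-6 + 2*I*√3)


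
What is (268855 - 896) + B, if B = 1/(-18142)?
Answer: 4861312177/18142 ≈ 2.6796e+5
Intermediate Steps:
B = -1/18142 ≈ -5.5121e-5
(268855 - 896) + B = (268855 - 896) - 1/18142 = 267959 - 1/18142 = 4861312177/18142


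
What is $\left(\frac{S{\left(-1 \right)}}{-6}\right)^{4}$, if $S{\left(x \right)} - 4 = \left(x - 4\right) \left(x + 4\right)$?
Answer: $\frac{14641}{1296} \approx 11.297$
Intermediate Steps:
$S{\left(x \right)} = 4 + \left(-4 + x\right) \left(4 + x\right)$ ($S{\left(x \right)} = 4 + \left(x - 4\right) \left(x + 4\right) = 4 + \left(-4 + x\right) \left(4 + x\right)$)
$\left(\frac{S{\left(-1 \right)}}{-6}\right)^{4} = \left(\frac{-12 + \left(-1\right)^{2}}{-6}\right)^{4} = \left(\left(-12 + 1\right) \left(- \frac{1}{6}\right)\right)^{4} = \left(\left(-11\right) \left(- \frac{1}{6}\right)\right)^{4} = \left(\frac{11}{6}\right)^{4} = \frac{14641}{1296}$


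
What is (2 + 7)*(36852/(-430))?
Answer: -165834/215 ≈ -771.32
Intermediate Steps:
(2 + 7)*(36852/(-430)) = 9*(36852*(-1/430)) = 9*(-18426/215) = -165834/215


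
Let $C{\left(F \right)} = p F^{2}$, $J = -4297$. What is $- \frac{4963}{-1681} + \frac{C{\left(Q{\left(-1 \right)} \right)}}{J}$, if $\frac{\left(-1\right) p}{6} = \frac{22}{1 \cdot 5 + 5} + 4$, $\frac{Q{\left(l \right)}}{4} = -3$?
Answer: $\frac{151653959}{36116285} \approx 4.199$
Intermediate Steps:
$Q{\left(l \right)} = -12$ ($Q{\left(l \right)} = 4 \left(-3\right) = -12$)
$p = - \frac{186}{5}$ ($p = - 6 \left(\frac{22}{1 \cdot 5 + 5} + 4\right) = - 6 \left(\frac{22}{5 + 5} + 4\right) = - 6 \left(\frac{22}{10} + 4\right) = - 6 \left(22 \cdot \frac{1}{10} + 4\right) = - 6 \left(\frac{11}{5} + 4\right) = \left(-6\right) \frac{31}{5} = - \frac{186}{5} \approx -37.2$)
$C{\left(F \right)} = - \frac{186 F^{2}}{5}$
$- \frac{4963}{-1681} + \frac{C{\left(Q{\left(-1 \right)} \right)}}{J} = - \frac{4963}{-1681} + \frac{\left(- \frac{186}{5}\right) \left(-12\right)^{2}}{-4297} = \left(-4963\right) \left(- \frac{1}{1681}\right) + \left(- \frac{186}{5}\right) 144 \left(- \frac{1}{4297}\right) = \frac{4963}{1681} - - \frac{26784}{21485} = \frac{4963}{1681} + \frac{26784}{21485} = \frac{151653959}{36116285}$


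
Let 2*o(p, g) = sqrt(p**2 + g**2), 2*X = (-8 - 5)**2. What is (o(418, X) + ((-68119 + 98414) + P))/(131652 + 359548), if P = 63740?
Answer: 18807/98240 + sqrt(727457)/1964800 ≈ 0.19187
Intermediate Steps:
X = 169/2 (X = (-8 - 5)**2/2 = (1/2)*(-13)**2 = (1/2)*169 = 169/2 ≈ 84.500)
o(p, g) = sqrt(g**2 + p**2)/2 (o(p, g) = sqrt(p**2 + g**2)/2 = sqrt(g**2 + p**2)/2)
(o(418, X) + ((-68119 + 98414) + P))/(131652 + 359548) = (sqrt((169/2)**2 + 418**2)/2 + ((-68119 + 98414) + 63740))/(131652 + 359548) = (sqrt(28561/4 + 174724)/2 + (30295 + 63740))/491200 = (sqrt(727457/4)/2 + 94035)*(1/491200) = ((sqrt(727457)/2)/2 + 94035)*(1/491200) = (sqrt(727457)/4 + 94035)*(1/491200) = (94035 + sqrt(727457)/4)*(1/491200) = 18807/98240 + sqrt(727457)/1964800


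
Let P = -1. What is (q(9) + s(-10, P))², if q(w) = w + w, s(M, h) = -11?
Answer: 49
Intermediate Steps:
q(w) = 2*w
(q(9) + s(-10, P))² = (2*9 - 11)² = (18 - 11)² = 7² = 49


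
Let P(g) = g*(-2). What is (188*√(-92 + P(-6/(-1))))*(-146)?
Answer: -54896*I*√26 ≈ -2.7992e+5*I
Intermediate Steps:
P(g) = -2*g
(188*√(-92 + P(-6/(-1))))*(-146) = (188*√(-92 - (-12)/(-1)))*(-146) = (188*√(-92 - (-12)*(-1)))*(-146) = (188*√(-92 - 2*6))*(-146) = (188*√(-92 - 12))*(-146) = (188*√(-104))*(-146) = (188*(2*I*√26))*(-146) = (376*I*√26)*(-146) = -54896*I*√26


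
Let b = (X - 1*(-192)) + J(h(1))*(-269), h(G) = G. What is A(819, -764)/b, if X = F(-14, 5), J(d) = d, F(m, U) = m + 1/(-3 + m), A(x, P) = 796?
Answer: -3383/387 ≈ -8.7416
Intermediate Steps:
X = -239/17 (X = (1 + (-14)² - 3*(-14))/(-3 - 14) = (1 + 196 + 42)/(-17) = -1/17*239 = -239/17 ≈ -14.059)
b = -1548/17 (b = (-239/17 - 1*(-192)) + 1*(-269) = (-239/17 + 192) - 269 = 3025/17 - 269 = -1548/17 ≈ -91.059)
A(819, -764)/b = 796/(-1548/17) = 796*(-17/1548) = -3383/387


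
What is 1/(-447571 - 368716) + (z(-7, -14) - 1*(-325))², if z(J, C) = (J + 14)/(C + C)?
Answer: 1377403500071/13060592 ≈ 1.0546e+5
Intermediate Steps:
z(J, C) = (14 + J)/(2*C) (z(J, C) = (14 + J)/((2*C)) = (14 + J)*(1/(2*C)) = (14 + J)/(2*C))
1/(-447571 - 368716) + (z(-7, -14) - 1*(-325))² = 1/(-447571 - 368716) + ((½)*(14 - 7)/(-14) - 1*(-325))² = 1/(-816287) + ((½)*(-1/14)*7 + 325)² = -1/816287 + (-¼ + 325)² = -1/816287 + (1299/4)² = -1/816287 + 1687401/16 = 1377403500071/13060592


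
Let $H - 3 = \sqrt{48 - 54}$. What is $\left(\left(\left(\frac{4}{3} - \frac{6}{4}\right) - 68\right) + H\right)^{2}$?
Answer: $\frac{152665}{36} - \frac{391 i \sqrt{6}}{3} \approx 4240.7 - 319.25 i$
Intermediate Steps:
$H = 3 + i \sqrt{6}$ ($H = 3 + \sqrt{48 - 54} = 3 + \sqrt{-6} = 3 + i \sqrt{6} \approx 3.0 + 2.4495 i$)
$\left(\left(\left(\frac{4}{3} - \frac{6}{4}\right) - 68\right) + H\right)^{2} = \left(\left(\left(\frac{4}{3} - \frac{6}{4}\right) - 68\right) + \left(3 + i \sqrt{6}\right)\right)^{2} = \left(\left(\left(4 \cdot \frac{1}{3} - \frac{3}{2}\right) - 68\right) + \left(3 + i \sqrt{6}\right)\right)^{2} = \left(\left(\left(\frac{4}{3} - \frac{3}{2}\right) - 68\right) + \left(3 + i \sqrt{6}\right)\right)^{2} = \left(\left(- \frac{1}{6} - 68\right) + \left(3 + i \sqrt{6}\right)\right)^{2} = \left(- \frac{409}{6} + \left(3 + i \sqrt{6}\right)\right)^{2} = \left(- \frac{391}{6} + i \sqrt{6}\right)^{2}$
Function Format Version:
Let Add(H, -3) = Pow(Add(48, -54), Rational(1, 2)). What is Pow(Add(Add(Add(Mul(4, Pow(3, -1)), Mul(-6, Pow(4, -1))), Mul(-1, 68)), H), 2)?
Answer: Add(Rational(152665, 36), Mul(Rational(-391, 3), I, Pow(6, Rational(1, 2)))) ≈ Add(4240.7, Mul(-319.25, I))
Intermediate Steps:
H = Add(3, Mul(I, Pow(6, Rational(1, 2)))) (H = Add(3, Pow(Add(48, -54), Rational(1, 2))) = Add(3, Pow(-6, Rational(1, 2))) = Add(3, Mul(I, Pow(6, Rational(1, 2)))) ≈ Add(3.0000, Mul(2.4495, I)))
Pow(Add(Add(Add(Mul(4, Pow(3, -1)), Mul(-6, Pow(4, -1))), Mul(-1, 68)), H), 2) = Pow(Add(Add(Add(Mul(4, Pow(3, -1)), Mul(-6, Pow(4, -1))), Mul(-1, 68)), Add(3, Mul(I, Pow(6, Rational(1, 2))))), 2) = Pow(Add(Add(Add(Mul(4, Rational(1, 3)), Mul(-6, Rational(1, 4))), -68), Add(3, Mul(I, Pow(6, Rational(1, 2))))), 2) = Pow(Add(Add(Add(Rational(4, 3), Rational(-3, 2)), -68), Add(3, Mul(I, Pow(6, Rational(1, 2))))), 2) = Pow(Add(Add(Rational(-1, 6), -68), Add(3, Mul(I, Pow(6, Rational(1, 2))))), 2) = Pow(Add(Rational(-409, 6), Add(3, Mul(I, Pow(6, Rational(1, 2))))), 2) = Pow(Add(Rational(-391, 6), Mul(I, Pow(6, Rational(1, 2)))), 2)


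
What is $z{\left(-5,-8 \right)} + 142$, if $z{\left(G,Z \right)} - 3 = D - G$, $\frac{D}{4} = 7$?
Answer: $178$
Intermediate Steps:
$D = 28$ ($D = 4 \cdot 7 = 28$)
$z{\left(G,Z \right)} = 31 - G$ ($z{\left(G,Z \right)} = 3 - \left(-28 + G\right) = 31 - G$)
$z{\left(-5,-8 \right)} + 142 = \left(31 - -5\right) + 142 = \left(31 + 5\right) + 142 = 36 + 142 = 178$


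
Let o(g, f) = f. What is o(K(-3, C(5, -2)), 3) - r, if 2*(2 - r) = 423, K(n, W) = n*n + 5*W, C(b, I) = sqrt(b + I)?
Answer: 425/2 ≈ 212.50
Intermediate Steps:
C(b, I) = sqrt(I + b)
K(n, W) = n**2 + 5*W
r = -419/2 (r = 2 - 1/2*423 = 2 - 423/2 = -419/2 ≈ -209.50)
o(K(-3, C(5, -2)), 3) - r = 3 - 1*(-419/2) = 3 + 419/2 = 425/2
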